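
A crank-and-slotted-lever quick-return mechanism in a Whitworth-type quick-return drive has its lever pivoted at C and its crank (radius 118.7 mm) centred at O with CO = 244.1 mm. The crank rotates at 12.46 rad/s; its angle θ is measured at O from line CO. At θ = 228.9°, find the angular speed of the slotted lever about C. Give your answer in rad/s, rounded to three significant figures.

1.74

ω = 12.46 rad/s
Crank pin A relative to C: A = (d + r cosθ, r sinθ); lever angle φ = atan2(r sinθ, d + r cosθ).
Differentiating tanφ: φ̇ = rω(d cosθ + r)/(d² + r² + 2dr cosθ).
d² + r² + 2dr cosθ = |CA|² = 0.03558 m²;  d cosθ + r = -0.041765 m.
|ω_lever| = |0.1187·12.46·-0.041765| / 0.03558 = 1.7361 rad/s.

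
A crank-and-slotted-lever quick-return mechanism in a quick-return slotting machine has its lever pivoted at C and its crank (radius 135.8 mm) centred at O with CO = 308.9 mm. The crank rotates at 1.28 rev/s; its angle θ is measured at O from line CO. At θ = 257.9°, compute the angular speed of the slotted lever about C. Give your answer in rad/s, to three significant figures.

ω = 8.042 rad/s (from 1.28 rev/s).
Crank pin A relative to C: A = (d + r cosθ, r sinθ); lever angle φ = atan2(r sinθ, d + r cosθ).
Differentiating tanφ: φ̇ = rω(d cosθ + r)/(d² + r² + 2dr cosθ).
d² + r² + 2dr cosθ = |CA|² = 0.0962744 m²;  d cosθ + r = +0.071049 m.
|ω_lever| = |0.1358·8.042·+0.071049| / 0.0962744 = 0.806 rad/s.

0.806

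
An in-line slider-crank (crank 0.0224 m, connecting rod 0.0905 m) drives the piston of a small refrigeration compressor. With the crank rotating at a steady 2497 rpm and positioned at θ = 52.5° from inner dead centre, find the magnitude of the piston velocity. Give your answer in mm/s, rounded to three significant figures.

5360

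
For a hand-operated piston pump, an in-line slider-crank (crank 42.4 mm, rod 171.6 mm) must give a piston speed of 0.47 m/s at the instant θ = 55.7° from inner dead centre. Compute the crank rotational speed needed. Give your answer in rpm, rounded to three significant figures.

112

For an in-line slider-crank, |v_piston| = rω|sinθ|·[1 + r cosθ/√(L² − r² sin²θ)].
With r = 0.0424 m, L = 0.1716 m, θ = 55.7°: the bracketed kinematic factor |dx/dθ| = 0.040009 m.
ω = v/|dx/dθ| = 0.47/0.040009 = 11.747 rad/s.
N = 60ω/(2π) = 112.18 rpm.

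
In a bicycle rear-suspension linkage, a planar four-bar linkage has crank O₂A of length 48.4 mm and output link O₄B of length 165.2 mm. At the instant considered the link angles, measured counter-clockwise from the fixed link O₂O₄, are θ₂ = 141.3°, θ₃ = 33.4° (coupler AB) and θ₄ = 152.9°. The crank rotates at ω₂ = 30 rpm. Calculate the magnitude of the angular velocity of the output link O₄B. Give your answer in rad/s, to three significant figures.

1.01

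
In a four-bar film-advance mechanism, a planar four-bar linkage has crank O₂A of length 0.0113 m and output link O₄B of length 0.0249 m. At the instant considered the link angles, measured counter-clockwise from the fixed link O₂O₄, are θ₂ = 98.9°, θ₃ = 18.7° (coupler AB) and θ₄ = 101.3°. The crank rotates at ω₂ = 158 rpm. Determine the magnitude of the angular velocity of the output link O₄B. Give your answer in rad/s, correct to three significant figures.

ω₂ = 16.55 rad/s (from 158 rpm).
Differentiating the loop-closure r₂e^{iθ₂}+r₃e^{iθ₃}=r₁+r₄e^{iθ₄} gives r₂ω₂e^{iθ₂}+r₃ω₃e^{iθ₃}=r₄ω₄e^{iθ₄}.
Eliminating the other unknown: ω₄ = r₂ω₂ sin(θ₂−θ₃) / [r₄ sin(θ₄−θ₃)].
Numerator sine = +0.98541; denominator sine = +0.99167.
Result = 0.0113·16.55·(+0.98541) / (0.0249·(+0.99167)) = +7.4613 rad/s; magnitude 7.4613 rad/s.

7.46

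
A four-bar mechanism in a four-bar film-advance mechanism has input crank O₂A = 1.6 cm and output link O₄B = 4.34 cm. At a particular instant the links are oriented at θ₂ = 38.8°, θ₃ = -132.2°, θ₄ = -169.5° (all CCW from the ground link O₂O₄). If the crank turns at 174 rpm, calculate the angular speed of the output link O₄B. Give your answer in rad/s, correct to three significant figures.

ω₂ = 18.22 rad/s (from 174 rpm).
Differentiating the loop-closure r₂e^{iθ₂}+r₃e^{iθ₃}=r₁+r₄e^{iθ₄} gives r₂ω₂e^{iθ₂}+r₃ω₃e^{iθ₃}=r₄ω₄e^{iθ₄}.
Eliminating the other unknown: ω₄ = r₂ω₂ sin(θ₂−θ₃) / [r₄ sin(θ₄−θ₃)].
Numerator sine = +0.15643; denominator sine = -0.60599.
Result = 0.016·18.22·(+0.15643) / (0.0434·(-0.60599)) = -1.7341 rad/s; magnitude 1.7341 rad/s.

1.73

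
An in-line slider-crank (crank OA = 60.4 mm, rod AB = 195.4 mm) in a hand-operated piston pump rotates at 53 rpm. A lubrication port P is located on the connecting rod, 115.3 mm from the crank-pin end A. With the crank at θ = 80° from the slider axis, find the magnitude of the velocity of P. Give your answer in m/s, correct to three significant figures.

0.342

ω = 5.55 rad/s.  Crank-pin speed |V_A| = rω = 0.33523 m/s, perpendicular to OA.
Rod angle: sinφ = −(r/L) sinθ ⇒ φ = -17.723°; ω_rod = −rω cosθ/√(L²−r²sin²θ) = -0.31275 rad/s.
V_P = V_A + ω_rod × AP, with AP = 0.1153 m along the rod.
Components: V_Px = −rω sinθ − a·ω_rod·sinφ = -0.34111 m/s;  V_Py = rω cosθ + a·ω_rod·cosφ = +0.023863 m/s.
|V_P| = √(V_Px² + V_Py²) = 0.34195 m/s.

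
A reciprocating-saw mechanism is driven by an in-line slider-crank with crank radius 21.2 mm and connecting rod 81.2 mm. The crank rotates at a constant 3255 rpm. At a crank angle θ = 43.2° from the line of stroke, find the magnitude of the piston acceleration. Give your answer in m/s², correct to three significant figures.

ω = 2π·3255/60 = 340.9 rad/s
x(θ) = r cosθ + √(L² − r² sin²θ); with ω constant, a = ω²·d²x/dθ².
d²x/dθ² = −r cosθ − r²(cos2θ)/√u − r⁴ sin²2θ/(4u^{3/2}),  u = L² − r² sin²θ = 0.00638283 m².
Substituting r = 0.0212 m, L = 0.0812 m, θ = 43.2°: d²x/dθ² = -0.015906 m.
a = ω²·d²x/dθ² = (340.9)²·(-0.015906) = -1848.1 m/s²;  |a| = 1848.1 m/s².

1850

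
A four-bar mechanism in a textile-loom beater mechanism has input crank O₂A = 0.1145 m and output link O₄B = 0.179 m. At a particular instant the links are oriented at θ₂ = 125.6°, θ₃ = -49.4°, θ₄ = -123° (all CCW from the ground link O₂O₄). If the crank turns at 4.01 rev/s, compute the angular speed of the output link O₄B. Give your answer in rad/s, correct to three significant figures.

ω₂ = 25.2 rad/s (from 4.01 rev/s).
Differentiating the loop-closure r₂e^{iθ₂}+r₃e^{iθ₃}=r₁+r₄e^{iθ₄} gives r₂ω₂e^{iθ₂}+r₃ω₃e^{iθ₃}=r₄ω₄e^{iθ₄}.
Eliminating the other unknown: ω₄ = r₂ω₂ sin(θ₂−θ₃) / [r₄ sin(θ₄−θ₃)].
Numerator sine = +0.08716; denominator sine = -0.95931.
Result = 0.1145·25.2·(+0.08716) / (0.179·(-0.95931)) = -1.4642 rad/s; magnitude 1.4642 rad/s.

1.46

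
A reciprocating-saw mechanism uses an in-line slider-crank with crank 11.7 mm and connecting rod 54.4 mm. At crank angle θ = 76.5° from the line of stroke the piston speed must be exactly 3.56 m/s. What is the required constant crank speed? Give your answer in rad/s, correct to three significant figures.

For an in-line slider-crank, |v_piston| = rω|sinθ|·[1 + r cosθ/√(L² − r² sin²θ)].
With r = 0.0117 m, L = 0.0544 m, θ = 76.5°: the bracketed kinematic factor |dx/dθ| = 0.011961 m.
ω = v/|dx/dθ| = 3.56/0.011961 = 297.64 rad/s.

298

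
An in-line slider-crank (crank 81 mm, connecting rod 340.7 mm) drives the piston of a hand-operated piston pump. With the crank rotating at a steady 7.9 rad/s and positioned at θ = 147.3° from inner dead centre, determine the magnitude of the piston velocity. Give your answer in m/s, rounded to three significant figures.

ω = 7.9 rad/s
For an in-line slider-crank, x = r cosθ + √(L² − r² sin²θ), so v = −rω sinθ·[1 + r cosθ/√(L² − r² sin²θ)].
With r = 0.081 m, L = 0.3407 m, θ = 147.3°: √(L² − r² sin²θ) = 0.33788 m.
v = −0.081·7.9·0.54024·[1 + 0.081·-0.84151/0.33788] = -0.27596 m/s.
|v| = 0.27596 m/s.

0.276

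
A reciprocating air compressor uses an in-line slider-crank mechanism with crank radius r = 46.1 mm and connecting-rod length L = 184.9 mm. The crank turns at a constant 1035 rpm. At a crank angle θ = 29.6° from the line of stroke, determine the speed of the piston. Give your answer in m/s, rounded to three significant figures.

ω = 2π·1035/60 = 108.4 rad/s
For an in-line slider-crank, x = r cosθ + √(L² − r² sin²θ), so v = −rω sinθ·[1 + r cosθ/√(L² − r² sin²θ)].
With r = 0.0461 m, L = 0.1849 m, θ = 29.6°: √(L² − r² sin²θ) = 0.18349 m.
v = −0.0461·108.4·0.49394·[1 + 0.0461·0.86949/0.18349] = -3.0071 m/s.
|v| = 3.0071 m/s.

3.01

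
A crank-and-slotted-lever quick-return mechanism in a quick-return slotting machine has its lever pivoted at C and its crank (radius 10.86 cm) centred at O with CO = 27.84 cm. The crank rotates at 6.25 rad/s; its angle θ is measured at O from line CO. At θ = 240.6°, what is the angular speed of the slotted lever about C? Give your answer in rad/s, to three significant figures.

0.320

ω = 6.25 rad/s
Crank pin A relative to C: A = (d + r cosθ, r sinθ); lever angle φ = atan2(r sinθ, d + r cosθ).
Differentiating tanφ: φ̇ = rω(d cosθ + r)/(d² + r² + 2dr cosθ).
d² + r² + 2dr cosθ = |CA|² = 0.0596163 m²;  d cosθ + r = -0.028068 m.
|ω_lever| = |0.1086·6.25·-0.028068| / 0.0596163 = 0.31956 rad/s.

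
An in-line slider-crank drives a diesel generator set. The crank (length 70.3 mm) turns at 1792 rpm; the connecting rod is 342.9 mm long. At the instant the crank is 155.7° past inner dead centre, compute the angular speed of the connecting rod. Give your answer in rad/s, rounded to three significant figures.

35.2

ω = 187.7 rad/s (converted from 1792 rpm).
The rod makes angle φ with the slider axis where L sinφ = r sinθ; differentiating, L cosφ·φ̇ = r ω cosθ.
L cosφ = √(L² − r² sin²θ) = 0.34168 m.
|ω_rod| = r ω |cosθ| / √(L² − r² sin²θ) = 0.0703·187.7·0.91140/0.34168 = 35.19 rad/s.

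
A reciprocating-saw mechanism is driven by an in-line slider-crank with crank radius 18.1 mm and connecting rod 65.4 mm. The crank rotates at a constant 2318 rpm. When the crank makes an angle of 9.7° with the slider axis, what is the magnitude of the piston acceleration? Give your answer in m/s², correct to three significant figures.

1330

ω = 2π·2318/60 = 242.7 rad/s
x(θ) = r cosθ + √(L² − r² sin²θ); with ω constant, a = ω²·d²x/dθ².
d²x/dθ² = −r cosθ − r²(cos2θ)/√u − r⁴ sin²2θ/(4u^{3/2}),  u = L² − r² sin²θ = 0.00426786 m².
Substituting r = 0.0181 m, L = 0.0654 m, θ = 9.7°: d²x/dθ² = -0.022582 m.
a = ω²·d²x/dθ² = (242.7)²·(-0.022582) = -1330.6 m/s²;  |a| = 1330.6 m/s².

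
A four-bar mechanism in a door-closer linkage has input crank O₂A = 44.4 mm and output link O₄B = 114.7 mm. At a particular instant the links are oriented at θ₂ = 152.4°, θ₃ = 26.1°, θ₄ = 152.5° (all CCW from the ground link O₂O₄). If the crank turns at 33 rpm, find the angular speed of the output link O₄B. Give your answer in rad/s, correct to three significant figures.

1.34

ω₂ = 3.456 rad/s (from 33 rpm).
Differentiating the loop-closure r₂e^{iθ₂}+r₃e^{iθ₃}=r₁+r₄e^{iθ₄} gives r₂ω₂e^{iθ₂}+r₃ω₃e^{iθ₃}=r₄ω₄e^{iθ₄}.
Eliminating the other unknown: ω₄ = r₂ω₂ sin(θ₂−θ₃) / [r₄ sin(θ₄−θ₃)].
Numerator sine = +0.80593; denominator sine = +0.80489.
Result = 0.0444·3.456·(+0.80593) / (0.1147·(+0.80489)) = +1.3394 rad/s; magnitude 1.3394 rad/s.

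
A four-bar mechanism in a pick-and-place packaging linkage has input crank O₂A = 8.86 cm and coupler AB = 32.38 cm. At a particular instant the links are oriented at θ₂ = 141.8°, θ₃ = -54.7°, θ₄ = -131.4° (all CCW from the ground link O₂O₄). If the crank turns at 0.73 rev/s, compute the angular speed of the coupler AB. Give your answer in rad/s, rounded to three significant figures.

1.29

ω₂ = 4.587 rad/s (from 0.73 rev/s).
Differentiating the loop-closure r₂e^{iθ₂}+r₃e^{iθ₃}=r₁+r₄e^{iθ₄} gives r₂ω₂e^{iθ₂}+r₃ω₃e^{iθ₃}=r₄ω₄e^{iθ₄}.
Eliminating the other unknown: ω₃ = r₂ω₂ sin(θ₄−θ₂) / [r₃ sin(θ₃−θ₄)].
Numerator sine = +0.99844; denominator sine = +0.97318.
Result = 0.0886·4.587·(+0.99844) / (0.3238·(+0.97318)) = +1.2876 rad/s; magnitude 1.2876 rad/s.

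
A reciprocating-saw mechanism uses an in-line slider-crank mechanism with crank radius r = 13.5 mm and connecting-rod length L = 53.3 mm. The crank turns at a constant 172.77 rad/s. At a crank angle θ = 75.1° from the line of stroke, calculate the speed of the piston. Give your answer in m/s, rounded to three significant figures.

2.41

ω = 172.8 rad/s
For an in-line slider-crank, x = r cosθ + √(L² − r² sin²θ), so v = −rω sinθ·[1 + r cosθ/√(L² − r² sin²θ)].
With r = 0.0135 m, L = 0.0533 m, θ = 75.1°: √(L² − r² sin²θ) = 0.051679 m.
v = −0.0135·172.8·0.96638·[1 + 0.0135·0.25713/0.051679] = -2.4054 m/s.
|v| = 2.4054 m/s.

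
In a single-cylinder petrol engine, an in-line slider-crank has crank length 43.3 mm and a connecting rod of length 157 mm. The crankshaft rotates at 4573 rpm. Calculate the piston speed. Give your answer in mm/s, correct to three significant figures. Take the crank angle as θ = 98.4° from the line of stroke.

19700

ω = 2π·4573/60 = 478.9 rad/s
For an in-line slider-crank, x = r cosθ + √(L² − r² sin²θ), so v = −rω sinθ·[1 + r cosθ/√(L² − r² sin²θ)].
With r = 0.0433 m, L = 0.157 m, θ = 98.4°: √(L² − r² sin²θ) = 0.15104 m.
v = −0.0433·478.9·0.98927·[1 + 0.0433·-0.14608/0.15104] = -19.654 m/s.
|v| = 19.654 m/s = 19654 mm/s.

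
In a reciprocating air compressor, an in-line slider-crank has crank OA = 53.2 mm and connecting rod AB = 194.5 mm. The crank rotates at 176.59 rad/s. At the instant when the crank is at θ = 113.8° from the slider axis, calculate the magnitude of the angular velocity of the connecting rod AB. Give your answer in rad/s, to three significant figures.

ω = 176.6 rad/s
The rod makes angle φ with the slider axis where L sinφ = r sinθ; differentiating, L cosφ·φ̇ = r ω cosθ.
L cosφ = √(L² − r² sin²θ) = 0.18831 m.
|ω_rod| = r ω |cosθ| / √(L² − r² sin²θ) = 0.0532·176.6·0.40355/0.18831 = 20.132 rad/s.

20.1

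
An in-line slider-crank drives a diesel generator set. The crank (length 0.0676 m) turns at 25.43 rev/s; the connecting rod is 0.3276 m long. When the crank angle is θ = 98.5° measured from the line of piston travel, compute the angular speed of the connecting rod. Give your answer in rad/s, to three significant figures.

4.98

ω = 159.8 rad/s (converted from 25.43 rev/s).
The rod makes angle φ with the slider axis where L sinφ = r sinθ; differentiating, L cosφ·φ̇ = r ω cosθ.
L cosφ = √(L² − r² sin²θ) = 0.32071 m.
|ω_rod| = r ω |cosθ| / √(L² − r² sin²θ) = 0.0676·159.8·0.14781/0.32071 = 4.9782 rad/s.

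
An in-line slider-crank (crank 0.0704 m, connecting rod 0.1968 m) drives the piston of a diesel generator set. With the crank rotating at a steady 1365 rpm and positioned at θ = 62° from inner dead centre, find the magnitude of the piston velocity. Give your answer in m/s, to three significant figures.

ω = 2π·1365/60 = 142.9 rad/s
For an in-line slider-crank, x = r cosθ + √(L² − r² sin²θ), so v = −rω sinθ·[1 + r cosθ/√(L² − r² sin²θ)].
With r = 0.0704 m, L = 0.1968 m, θ = 62°: √(L² − r² sin²θ) = 0.18673 m.
v = −0.0704·142.9·0.88295·[1 + 0.0704·0.46947/0.18673] = -10.458 m/s.
|v| = 10.458 m/s.

10.5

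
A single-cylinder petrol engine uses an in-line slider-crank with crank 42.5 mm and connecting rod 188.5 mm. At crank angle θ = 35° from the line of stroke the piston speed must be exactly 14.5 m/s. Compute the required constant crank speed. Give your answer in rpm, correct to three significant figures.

For an in-line slider-crank, |v_piston| = rω|sinθ|·[1 + r cosθ/√(L² − r² sin²θ)].
With r = 0.0425 m, L = 0.1885 m, θ = 35°: the bracketed kinematic factor |dx/dθ| = 0.028917 m.
ω = v/|dx/dθ| = 14.5/0.028917 = 501.43 rad/s.
N = 60ω/(2π) = 4788.3 rpm.

4790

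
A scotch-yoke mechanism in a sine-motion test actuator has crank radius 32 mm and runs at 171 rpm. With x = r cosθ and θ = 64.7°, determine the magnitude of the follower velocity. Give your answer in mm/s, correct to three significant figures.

ω = 17.91 rad/s (from 171 rpm).
x = r cosθ ⇒ ẋ = −rω sinθ.
|v| = rω|sinθ| = 0.032·17.91·|sin 64.7°| = 0.51806 m/s = 518.06 mm/s.

518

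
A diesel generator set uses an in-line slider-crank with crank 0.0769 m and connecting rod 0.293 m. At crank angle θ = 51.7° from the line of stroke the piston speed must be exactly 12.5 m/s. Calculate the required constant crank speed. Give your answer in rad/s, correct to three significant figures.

For an in-line slider-crank, |v_piston| = rω|sinθ|·[1 + r cosθ/√(L² − r² sin²θ)].
With r = 0.0769 m, L = 0.293 m, θ = 51.7°: the bracketed kinematic factor |dx/dθ| = 0.070381 m.
ω = v/|dx/dθ| = 12.5/0.070381 = 177.6 rad/s.

178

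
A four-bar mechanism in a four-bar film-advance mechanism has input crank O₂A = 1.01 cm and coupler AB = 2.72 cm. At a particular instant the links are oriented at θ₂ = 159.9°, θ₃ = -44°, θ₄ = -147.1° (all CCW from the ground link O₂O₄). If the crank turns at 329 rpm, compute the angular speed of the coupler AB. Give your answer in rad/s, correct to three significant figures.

ω₂ = 34.45 rad/s (from 329 rpm).
Differentiating the loop-closure r₂e^{iθ₂}+r₃e^{iθ₃}=r₁+r₄e^{iθ₄} gives r₂ω₂e^{iθ₂}+r₃ω₃e^{iθ₃}=r₄ω₄e^{iθ₄}.
Eliminating the other unknown: ω₃ = r₂ω₂ sin(θ₄−θ₂) / [r₃ sin(θ₃−θ₄)].
Numerator sine = +0.79864; denominator sine = +0.97398.
Result = 0.0101·34.45·(+0.79864) / (0.0272·(+0.97398)) = +10.49 rad/s; magnitude 10.49 rad/s.

10.5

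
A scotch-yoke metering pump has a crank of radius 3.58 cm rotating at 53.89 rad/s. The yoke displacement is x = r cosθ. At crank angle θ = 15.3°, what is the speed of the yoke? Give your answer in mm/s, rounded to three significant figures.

509

ω = 53.89 rad/s
x = r cosθ ⇒ ẋ = −rω sinθ.
|v| = rω|sinθ| = 0.0358·53.89·|sin 15.3°| = 0.50908 m/s = 509.08 mm/s.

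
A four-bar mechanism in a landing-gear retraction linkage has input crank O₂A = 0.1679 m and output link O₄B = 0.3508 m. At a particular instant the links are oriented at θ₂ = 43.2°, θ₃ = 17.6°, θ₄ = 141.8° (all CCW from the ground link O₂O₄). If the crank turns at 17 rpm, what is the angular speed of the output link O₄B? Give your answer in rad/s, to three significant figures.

ω₂ = 1.78 rad/s (from 17 rpm).
Differentiating the loop-closure r₂e^{iθ₂}+r₃e^{iθ₃}=r₁+r₄e^{iθ₄} gives r₂ω₂e^{iθ₂}+r₃ω₃e^{iθ₃}=r₄ω₄e^{iθ₄}.
Eliminating the other unknown: ω₄ = r₂ω₂ sin(θ₂−θ₃) / [r₄ sin(θ₄−θ₃)].
Numerator sine = +0.43209; denominator sine = +0.82708.
Result = 0.1679·1.78·(+0.43209) / (0.3508·(+0.82708)) = +0.44513 rad/s; magnitude 0.44513 rad/s.

0.445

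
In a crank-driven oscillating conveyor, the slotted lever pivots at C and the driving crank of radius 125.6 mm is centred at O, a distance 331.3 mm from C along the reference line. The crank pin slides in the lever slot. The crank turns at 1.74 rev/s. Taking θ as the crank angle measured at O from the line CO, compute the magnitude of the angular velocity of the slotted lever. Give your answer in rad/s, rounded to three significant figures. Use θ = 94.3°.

ω = 10.93 rad/s (from 1.74 rev/s).
Crank pin A relative to C: A = (d + r cosθ, r sinθ); lever angle φ = atan2(r sinθ, d + r cosθ).
Differentiating tanφ: φ̇ = rω(d cosθ + r)/(d² + r² + 2dr cosθ).
d² + r² + 2dr cosθ = |CA|² = 0.119295 m²;  d cosθ + r = +0.10076 m.
|ω_lever| = |0.1256·10.93·+0.10076| / 0.119295 = 1.1598 rad/s.

1.16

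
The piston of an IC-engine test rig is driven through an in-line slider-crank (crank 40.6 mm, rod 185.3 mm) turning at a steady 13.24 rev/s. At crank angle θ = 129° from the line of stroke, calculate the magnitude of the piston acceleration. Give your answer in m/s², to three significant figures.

189

ω = 2π·13.2 = 83.19 rad/s
x(θ) = r cosθ + √(L² − r² sin²θ); with ω constant, a = ω²·d²x/dθ².
d²x/dθ² = −r cosθ − r²(cos2θ)/√u − r⁴ sin²2θ/(4u^{3/2}),  u = L² − r² sin²θ = 0.0333406 m².
Substituting r = 0.0406 m, L = 0.1853 m, θ = 129°: d²x/dθ² = +0.027321 m.
a = ω²·d²x/dθ² = (83.19)²·(+0.027321) = +189.07 m/s²;  |a| = 189.07 m/s².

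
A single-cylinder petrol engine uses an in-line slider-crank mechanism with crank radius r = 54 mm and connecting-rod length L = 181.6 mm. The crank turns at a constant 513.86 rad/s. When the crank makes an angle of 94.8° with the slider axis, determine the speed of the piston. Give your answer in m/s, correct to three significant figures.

ω = 513.9 rad/s
For an in-line slider-crank, x = r cosθ + √(L² − r² sin²θ), so v = −rω sinθ·[1 + r cosθ/√(L² − r² sin²θ)].
With r = 0.054 m, L = 0.1816 m, θ = 94.8°: √(L² − r² sin²θ) = 0.17344 m.
v = −0.054·513.9·0.99649·[1 + 0.054·-0.08368/0.17344] = -26.931 m/s.
|v| = 26.931 m/s.

26.9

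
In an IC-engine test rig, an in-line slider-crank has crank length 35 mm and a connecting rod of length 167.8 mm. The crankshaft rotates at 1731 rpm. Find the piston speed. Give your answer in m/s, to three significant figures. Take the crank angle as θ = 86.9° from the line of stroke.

6.41

ω = 2π·1731/60 = 181.3 rad/s
For an in-line slider-crank, x = r cosθ + √(L² − r² sin²θ), so v = −rω sinθ·[1 + r cosθ/√(L² − r² sin²θ)].
With r = 0.035 m, L = 0.1678 m, θ = 86.9°: √(L² − r² sin²θ) = 0.16412 m.
v = −0.035·181.3·0.99854·[1 + 0.035·0.05408/0.16412] = -6.4082 m/s.
|v| = 6.4082 m/s.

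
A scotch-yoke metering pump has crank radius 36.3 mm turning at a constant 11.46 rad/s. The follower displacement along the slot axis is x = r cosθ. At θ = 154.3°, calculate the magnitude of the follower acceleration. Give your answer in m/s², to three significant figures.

4.30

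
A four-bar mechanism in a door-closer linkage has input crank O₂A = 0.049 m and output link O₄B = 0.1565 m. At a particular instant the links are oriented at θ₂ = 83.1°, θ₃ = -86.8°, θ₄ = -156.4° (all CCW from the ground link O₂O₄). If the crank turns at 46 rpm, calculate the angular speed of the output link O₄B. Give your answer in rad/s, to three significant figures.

0.282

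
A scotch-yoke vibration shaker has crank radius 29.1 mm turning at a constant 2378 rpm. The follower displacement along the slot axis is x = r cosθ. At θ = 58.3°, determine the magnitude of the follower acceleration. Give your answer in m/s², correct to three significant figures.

948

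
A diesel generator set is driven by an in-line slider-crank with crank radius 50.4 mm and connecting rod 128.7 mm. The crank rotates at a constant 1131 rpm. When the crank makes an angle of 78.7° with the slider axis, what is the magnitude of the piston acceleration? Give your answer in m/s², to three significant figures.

ω = 2π·1131/60 = 118.4 rad/s
x(θ) = r cosθ + √(L² − r² sin²θ); with ω constant, a = ω²·d²x/dθ².
d²x/dθ² = −r cosθ − r²(cos2θ)/√u − r⁴ sin²2θ/(4u^{3/2}),  u = L² − r² sin²θ = 0.0141211 m².
Substituting r = 0.0504 m, L = 0.1287 m, θ = 78.7°: d²x/dθ² = +0.0097169 m.
a = ω²·d²x/dθ² = (118.4)²·(+0.0097169) = +136.3 m/s²;  |a| = 136.3 m/s².

136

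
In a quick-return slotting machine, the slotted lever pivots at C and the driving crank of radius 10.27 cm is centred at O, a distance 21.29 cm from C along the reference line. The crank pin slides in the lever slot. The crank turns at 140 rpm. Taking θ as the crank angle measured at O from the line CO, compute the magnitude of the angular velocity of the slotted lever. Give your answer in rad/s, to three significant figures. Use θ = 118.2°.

ω = 14.66 rad/s (from 140 rpm).
Crank pin A relative to C: A = (d + r cosθ, r sinθ); lever angle φ = atan2(r sinθ, d + r cosθ).
Differentiating tanφ: φ̇ = rω(d cosθ + r)/(d² + r² + 2dr cosθ).
d² + r² + 2dr cosθ = |CA|² = 0.0352092 m²;  d cosθ + r = +0.0020939 m.
|ω_lever| = |0.1027·14.66·+0.0020939| / 0.0352092 = 0.089544 rad/s.

0.0895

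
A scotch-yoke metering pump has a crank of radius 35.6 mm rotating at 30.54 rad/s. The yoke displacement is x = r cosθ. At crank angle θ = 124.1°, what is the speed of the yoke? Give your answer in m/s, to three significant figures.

0.900

ω = 30.54 rad/s
x = r cosθ ⇒ ẋ = −rω sinθ.
|v| = rω|sinθ| = 0.0356·30.54·|sin 124.1°| = 0.90029 m/s.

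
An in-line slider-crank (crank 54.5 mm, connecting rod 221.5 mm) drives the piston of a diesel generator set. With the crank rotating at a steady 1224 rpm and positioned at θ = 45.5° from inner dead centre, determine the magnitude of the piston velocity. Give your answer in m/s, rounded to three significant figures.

5.86

ω = 2π·1224/60 = 128.2 rad/s
For an in-line slider-crank, x = r cosθ + √(L² − r² sin²θ), so v = −rω sinθ·[1 + r cosθ/√(L² − r² sin²θ)].
With r = 0.0545 m, L = 0.2215 m, θ = 45.5°: √(L² − r² sin²θ) = 0.21806 m.
v = −0.0545·128.2·0.71325·[1 + 0.0545·0.70091/0.21806] = -5.8553 m/s.
|v| = 5.8553 m/s.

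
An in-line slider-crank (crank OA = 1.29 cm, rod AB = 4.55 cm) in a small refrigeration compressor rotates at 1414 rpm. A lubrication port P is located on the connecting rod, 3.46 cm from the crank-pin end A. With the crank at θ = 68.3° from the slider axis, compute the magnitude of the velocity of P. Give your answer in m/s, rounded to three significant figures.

1.93

ω = 148.1 rad/s.  Crank-pin speed |V_A| = rω = 1.9102 m/s, perpendicular to OA.
Rod angle: sinφ = −(r/L) sinθ ⇒ φ = -15.273°; ω_rod = −rω cosθ/√(L²−r²sin²θ) = -16.091 rad/s.
V_P = V_A + ω_rod × AP, with AP = 0.0346 m along the rod.
Components: V_Px = −rω sinθ − a·ω_rod·sinφ = -1.9214 m/s;  V_Py = rω cosθ + a·ω_rod·cosφ = +0.16919 m/s.
|V_P| = √(V_Px² + V_Py²) = 1.9289 m/s.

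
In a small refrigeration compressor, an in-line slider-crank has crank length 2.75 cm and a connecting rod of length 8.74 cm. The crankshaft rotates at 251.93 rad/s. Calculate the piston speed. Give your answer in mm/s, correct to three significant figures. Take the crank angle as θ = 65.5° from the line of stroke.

7160

ω = 251.9 rad/s
For an in-line slider-crank, x = r cosθ + √(L² − r² sin²θ), so v = −rω sinθ·[1 + r cosθ/√(L² − r² sin²θ)].
With r = 0.0275 m, L = 0.0874 m, θ = 65.5°: √(L² − r² sin²θ) = 0.083741 m.
v = −0.0275·251.9·0.90996·[1 + 0.0275·0.41469/0.083741] = -7.1628 m/s.
|v| = 7.1628 m/s = 7162.8 mm/s.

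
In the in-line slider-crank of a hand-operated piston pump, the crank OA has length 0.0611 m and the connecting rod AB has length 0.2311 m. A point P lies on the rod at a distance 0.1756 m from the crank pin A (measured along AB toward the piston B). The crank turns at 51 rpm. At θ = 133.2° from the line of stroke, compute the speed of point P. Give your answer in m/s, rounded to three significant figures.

0.211

ω = 5.341 rad/s.  Crank-pin speed |V_A| = rω = 0.32632 m/s, perpendicular to OA.
Rod angle: sinφ = −(r/L) sinθ ⇒ φ = -11.112°; ω_rod = −rω cosθ/√(L²−r²sin²θ) = +0.98506 rad/s.
V_P = V_A + ω_rod × AP, with AP = 0.1756 m along the rod.
Components: V_Px = −rω sinθ − a·ω_rod·sinφ = -0.20454 m/s;  V_Py = rω cosθ + a·ω_rod·cosφ = -0.053646 m/s.
|V_P| = √(V_Px² + V_Py²) = 0.21146 m/s.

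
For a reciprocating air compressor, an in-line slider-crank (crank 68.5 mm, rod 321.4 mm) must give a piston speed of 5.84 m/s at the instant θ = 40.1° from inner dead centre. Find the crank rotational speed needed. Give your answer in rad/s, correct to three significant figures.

For an in-line slider-crank, |v_piston| = rω|sinθ|·[1 + r cosθ/√(L² − r² sin²θ)].
With r = 0.0685 m, L = 0.3214 m, θ = 40.1°: the bracketed kinematic factor |dx/dθ| = 0.051384 m.
ω = v/|dx/dθ| = 5.84/0.051384 = 113.65 rad/s.

114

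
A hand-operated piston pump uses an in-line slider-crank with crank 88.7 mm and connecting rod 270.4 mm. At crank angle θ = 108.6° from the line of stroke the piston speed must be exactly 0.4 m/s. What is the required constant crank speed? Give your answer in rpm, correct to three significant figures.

51.1

For an in-line slider-crank, |v_piston| = rω|sinθ|·[1 + r cosθ/√(L² − r² sin²θ)].
With r = 0.0887 m, L = 0.2704 m, θ = 108.6°: the bracketed kinematic factor |dx/dθ| = 0.074813 m.
ω = v/|dx/dθ| = 0.4/0.074813 = 5.3467 rad/s.
N = 60ω/(2π) = 51.057 rpm.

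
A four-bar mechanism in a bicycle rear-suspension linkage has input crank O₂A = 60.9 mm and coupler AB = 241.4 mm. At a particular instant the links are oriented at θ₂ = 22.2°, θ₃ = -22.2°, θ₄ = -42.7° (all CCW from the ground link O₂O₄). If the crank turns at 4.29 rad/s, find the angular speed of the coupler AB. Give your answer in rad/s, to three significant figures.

2.80

ω₂ = 4.29 rad/s
Differentiating the loop-closure r₂e^{iθ₂}+r₃e^{iθ₃}=r₁+r₄e^{iθ₄} gives r₂ω₂e^{iθ₂}+r₃ω₃e^{iθ₃}=r₄ω₄e^{iθ₄}.
Eliminating the other unknown: ω₃ = r₂ω₂ sin(θ₄−θ₂) / [r₃ sin(θ₃−θ₄)].
Numerator sine = -0.90557; denominator sine = +0.35021.
Result = 0.0609·4.29·(-0.90557) / (0.2414·(+0.35021)) = -2.7986 rad/s; magnitude 2.7986 rad/s.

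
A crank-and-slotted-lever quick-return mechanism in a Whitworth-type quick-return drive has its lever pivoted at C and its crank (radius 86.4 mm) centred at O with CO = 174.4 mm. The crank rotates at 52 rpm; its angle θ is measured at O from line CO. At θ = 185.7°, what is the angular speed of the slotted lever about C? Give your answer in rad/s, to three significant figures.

5.19

ω = 5.445 rad/s (from 52 rpm).
Crank pin A relative to C: A = (d + r cosθ, r sinθ); lever angle φ = atan2(r sinθ, d + r cosθ).
Differentiating tanφ: φ̇ = rω(d cosθ + r)/(d² + r² + 2dr cosθ).
d² + r² + 2dr cosθ = |CA|² = 0.00789301 m²;  d cosθ + r = -0.087138 m.
|ω_lever| = |0.0864·5.445·-0.087138| / 0.00789301 = 5.1941 rad/s.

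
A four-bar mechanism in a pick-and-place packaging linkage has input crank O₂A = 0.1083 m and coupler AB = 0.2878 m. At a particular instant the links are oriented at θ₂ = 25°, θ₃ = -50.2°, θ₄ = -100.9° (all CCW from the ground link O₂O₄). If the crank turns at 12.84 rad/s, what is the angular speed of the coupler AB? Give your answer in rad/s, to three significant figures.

ω₂ = 12.84 rad/s
Differentiating the loop-closure r₂e^{iθ₂}+r₃e^{iθ₃}=r₁+r₄e^{iθ₄} gives r₂ω₂e^{iθ₂}+r₃ω₃e^{iθ₃}=r₄ω₄e^{iθ₄}.
Eliminating the other unknown: ω₃ = r₂ω₂ sin(θ₄−θ₂) / [r₃ sin(θ₃−θ₄)].
Numerator sine = -0.81004; denominator sine = +0.77384.
Result = 0.1083·12.84·(-0.81004) / (0.2878·(+0.77384)) = -5.0578 rad/s; magnitude 5.0578 rad/s.

5.06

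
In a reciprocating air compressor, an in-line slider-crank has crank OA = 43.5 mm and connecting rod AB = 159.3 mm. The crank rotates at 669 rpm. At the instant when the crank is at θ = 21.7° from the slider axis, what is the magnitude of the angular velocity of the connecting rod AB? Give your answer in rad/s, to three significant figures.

ω = 70.06 rad/s (converted from 669 rpm).
The rod makes angle φ with the slider axis where L sinφ = r sinθ; differentiating, L cosφ·φ̇ = r ω cosθ.
L cosφ = √(L² − r² sin²θ) = 0.15849 m.
|ω_rod| = r ω |cosθ| / √(L² − r² sin²θ) = 0.0435·70.06·0.92913/0.15849 = 17.866 rad/s.

17.9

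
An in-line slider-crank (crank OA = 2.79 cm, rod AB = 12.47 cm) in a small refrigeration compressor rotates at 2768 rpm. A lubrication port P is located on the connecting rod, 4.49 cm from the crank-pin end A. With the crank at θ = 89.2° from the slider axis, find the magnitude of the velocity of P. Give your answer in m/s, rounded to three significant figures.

ω = 289.9 rad/s.  Crank-pin speed |V_A| = rω = 8.0872 m/s, perpendicular to OA.
Rod angle: sinφ = −(r/L) sinθ ⇒ φ = -12.927°; ω_rod = −rω cosθ/√(L²−r²sin²θ) = -0.92904 rad/s.
V_P = V_A + ω_rod × AP, with AP = 0.0449 m along the rod.
Components: V_Px = −rω sinθ − a·ω_rod·sinφ = -8.0958 m/s;  V_Py = rω cosθ + a·ω_rod·cosφ = +0.072258 m/s.
|V_P| = √(V_Px² + V_Py²) = 8.0961 m/s.

8.10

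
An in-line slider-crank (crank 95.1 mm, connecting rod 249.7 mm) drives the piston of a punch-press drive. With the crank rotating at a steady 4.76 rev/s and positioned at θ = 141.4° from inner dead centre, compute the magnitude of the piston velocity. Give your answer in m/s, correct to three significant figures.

ω = 2π·4.76 = 29.91 rad/s
For an in-line slider-crank, x = r cosθ + √(L² − r² sin²θ), so v = −rω sinθ·[1 + r cosθ/√(L² − r² sin²θ)].
With r = 0.0951 m, L = 0.2497 m, θ = 141.4°: √(L² − r² sin²θ) = 0.24255 m.
v = −0.0951·29.91·0.62388·[1 + 0.0951·-0.78152/0.24255] = -1.2307 m/s.
|v| = 1.2307 m/s.

1.23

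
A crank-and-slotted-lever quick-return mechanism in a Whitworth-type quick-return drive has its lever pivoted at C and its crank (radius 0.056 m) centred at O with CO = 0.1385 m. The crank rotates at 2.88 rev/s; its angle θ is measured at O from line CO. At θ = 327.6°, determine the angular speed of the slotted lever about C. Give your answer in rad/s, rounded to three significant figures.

ω = 18.1 rad/s (from 2.88 rev/s).
Crank pin A relative to C: A = (d + r cosθ, r sinθ); lever angle φ = atan2(r sinθ, d + r cosθ).
Differentiating tanφ: φ̇ = rω(d cosθ + r)/(d² + r² + 2dr cosθ).
d² + r² + 2dr cosθ = |CA|² = 0.0354155 m²;  d cosθ + r = +0.17294 m.
|ω_lever| = |0.056·18.1·+0.17294| / 0.0354155 = 4.9484 rad/s.

4.95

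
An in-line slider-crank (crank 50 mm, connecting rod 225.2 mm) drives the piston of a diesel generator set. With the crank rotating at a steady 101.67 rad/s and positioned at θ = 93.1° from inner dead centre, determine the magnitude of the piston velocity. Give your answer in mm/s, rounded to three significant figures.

ω = 101.7 rad/s
For an in-line slider-crank, x = r cosθ + √(L² − r² sin²θ), so v = −rω sinθ·[1 + r cosθ/√(L² − r² sin²θ)].
With r = 0.05 m, L = 0.2252 m, θ = 93.1°: √(L² − r² sin²θ) = 0.2196 m.
v = −0.05·101.7·0.99854·[1 + 0.05·-0.05408/0.2196] = -5.0136 m/s.
|v| = 5.0136 m/s = 5013.6 mm/s.

5010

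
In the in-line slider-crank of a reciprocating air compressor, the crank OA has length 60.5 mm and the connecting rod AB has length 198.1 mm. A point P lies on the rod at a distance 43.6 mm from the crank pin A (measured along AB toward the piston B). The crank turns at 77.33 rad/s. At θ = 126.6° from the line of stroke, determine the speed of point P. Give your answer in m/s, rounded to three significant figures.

4.21

ω = 77.33 rad/s.  Crank-pin speed |V_A| = rω = 4.6785 m/s, perpendicular to OA.
Rod angle: sinφ = −(r/L) sinθ ⇒ φ = -14.193°; ω_rod = −rω cosθ/√(L²−r²sin²θ) = +14.524 rad/s.
V_P = V_A + ω_rod × AP, with AP = 0.0436 m along the rod.
Components: V_Px = −rω sinθ − a·ω_rod·sinφ = -3.6007 m/s;  V_Py = rω cosθ + a·ω_rod·cosφ = -2.1755 m/s.
|V_P| = √(V_Px² + V_Py²) = 4.2069 m/s.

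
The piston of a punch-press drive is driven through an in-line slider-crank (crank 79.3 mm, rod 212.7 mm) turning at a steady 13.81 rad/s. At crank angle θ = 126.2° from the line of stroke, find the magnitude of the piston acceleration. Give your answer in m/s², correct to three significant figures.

ω = 13.81 rad/s
x(θ) = r cosθ + √(L² − r² sin²θ); with ω constant, a = ω²·d²x/dθ².
d²x/dθ² = −r cosθ − r²(cos2θ)/√u − r⁴ sin²2θ/(4u^{3/2}),  u = L² − r² sin²θ = 0.0411463 m².
Substituting r = 0.0793 m, L = 0.2127 m, θ = 126.2°: d²x/dθ² = +0.055133 m.
a = ω²·d²x/dθ² = (13.81)²·(+0.055133) = +10.515 m/s²;  |a| = 10.515 m/s².

10.5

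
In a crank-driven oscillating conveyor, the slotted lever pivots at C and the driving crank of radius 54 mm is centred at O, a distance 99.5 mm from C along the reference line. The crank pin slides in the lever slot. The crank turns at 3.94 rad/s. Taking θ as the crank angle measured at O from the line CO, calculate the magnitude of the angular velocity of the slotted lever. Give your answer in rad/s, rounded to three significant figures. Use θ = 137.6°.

ω = 3.94 rad/s
Crank pin A relative to C: A = (d + r cosθ, r sinθ); lever angle φ = atan2(r sinθ, d + r cosθ).
Differentiating tanφ: φ̇ = rω(d cosθ + r)/(d² + r² + 2dr cosθ).
d² + r² + 2dr cosθ = |CA|² = 0.00488081 m²;  d cosθ + r = -0.019476 m.
|ω_lever| = |0.054·3.94·-0.019476| / 0.00488081 = 0.84899 rad/s.

0.849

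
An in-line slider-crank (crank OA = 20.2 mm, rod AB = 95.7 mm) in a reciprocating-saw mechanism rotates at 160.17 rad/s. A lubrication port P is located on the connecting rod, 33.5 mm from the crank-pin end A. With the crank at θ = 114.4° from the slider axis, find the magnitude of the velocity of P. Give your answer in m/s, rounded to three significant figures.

2.98

ω = 160.2 rad/s.  Crank-pin speed |V_A| = rω = 3.2354 m/s, perpendicular to OA.
Rod angle: sinφ = −(r/L) sinθ ⇒ φ = -11.083°; ω_rod = −rω cosθ/√(L²−r²sin²θ) = +14.232 rad/s.
V_P = V_A + ω_rod × AP, with AP = 0.0335 m along the rod.
Components: V_Px = −rω sinθ − a·ω_rod·sinφ = -2.8548 m/s;  V_Py = rω cosθ + a·ω_rod·cosφ = -0.8687 m/s.
|V_P| = √(V_Px² + V_Py²) = 2.9841 m/s.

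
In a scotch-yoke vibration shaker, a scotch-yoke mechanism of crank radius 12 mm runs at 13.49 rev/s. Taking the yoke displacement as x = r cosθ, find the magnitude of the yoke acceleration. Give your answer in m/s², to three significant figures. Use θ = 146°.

ω = 84.76 rad/s (from 13.49 rev/s).
x = r cosθ ⇒ ẍ = −rω² cosθ (ω constant).
|a| = rω²|cosθ| = 0.012·(84.76)²·|cos 146°| = 71.473 m/s².

71.5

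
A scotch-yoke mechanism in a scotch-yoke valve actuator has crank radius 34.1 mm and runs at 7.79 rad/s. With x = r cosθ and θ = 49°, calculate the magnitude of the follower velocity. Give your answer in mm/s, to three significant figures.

ω = 7.79 rad/s
x = r cosθ ⇒ ẋ = −rω sinθ.
|v| = rω|sinθ| = 0.0341·7.79·|sin 49°| = 0.20048 m/s = 200.48 mm/s.

200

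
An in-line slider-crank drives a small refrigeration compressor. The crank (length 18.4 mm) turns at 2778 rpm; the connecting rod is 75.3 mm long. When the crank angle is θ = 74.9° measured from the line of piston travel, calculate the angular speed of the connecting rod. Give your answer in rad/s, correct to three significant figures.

19.1

ω = 290.9 rad/s (converted from 2778 rpm).
The rod makes angle φ with the slider axis where L sinφ = r sinθ; differentiating, L cosφ·φ̇ = r ω cosθ.
L cosφ = √(L² − r² sin²θ) = 0.073174 m.
|ω_rod| = r ω |cosθ| / √(L² − r² sin²θ) = 0.0184·290.9·0.26050/0.073174 = 19.056 rad/s.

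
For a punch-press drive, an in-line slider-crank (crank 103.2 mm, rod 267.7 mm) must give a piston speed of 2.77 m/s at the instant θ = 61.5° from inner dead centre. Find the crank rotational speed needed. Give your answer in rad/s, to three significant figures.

25.5

For an in-line slider-crank, |v_piston| = rω|sinθ|·[1 + r cosθ/√(L² − r² sin²θ)].
With r = 0.1032 m, L = 0.2677 m, θ = 61.5°: the bracketed kinematic factor |dx/dθ| = 0.10843 m.
ω = v/|dx/dθ| = 2.77/0.10843 = 25.548 rad/s.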